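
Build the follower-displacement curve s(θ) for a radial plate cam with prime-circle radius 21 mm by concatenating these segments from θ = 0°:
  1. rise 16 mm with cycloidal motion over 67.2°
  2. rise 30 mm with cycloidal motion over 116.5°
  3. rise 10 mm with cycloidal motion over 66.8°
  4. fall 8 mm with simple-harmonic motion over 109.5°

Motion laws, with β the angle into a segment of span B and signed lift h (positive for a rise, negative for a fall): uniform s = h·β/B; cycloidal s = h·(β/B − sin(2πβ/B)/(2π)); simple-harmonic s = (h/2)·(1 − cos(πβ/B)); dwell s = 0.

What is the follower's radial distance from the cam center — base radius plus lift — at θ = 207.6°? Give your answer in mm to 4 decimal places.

seg 1 [0°–67.2°] cycloidal, h=16: full span → s += 16 → s = 16.0000
seg 2 [67.2°–183.7°] cycloidal, h=30: full span → s += 30 → s = 46.0000
seg 3 [183.7°–250.5°] cycloidal, h=10: θ=207.6° here. β=23.9, B=66.8. 10·(0.3578 − sin(2π·0.3578)/(2π)) = 2.3375 → s = 48.3375
radial distance = base radius + s = 21 + 48.3375 = 69.3375

69.3375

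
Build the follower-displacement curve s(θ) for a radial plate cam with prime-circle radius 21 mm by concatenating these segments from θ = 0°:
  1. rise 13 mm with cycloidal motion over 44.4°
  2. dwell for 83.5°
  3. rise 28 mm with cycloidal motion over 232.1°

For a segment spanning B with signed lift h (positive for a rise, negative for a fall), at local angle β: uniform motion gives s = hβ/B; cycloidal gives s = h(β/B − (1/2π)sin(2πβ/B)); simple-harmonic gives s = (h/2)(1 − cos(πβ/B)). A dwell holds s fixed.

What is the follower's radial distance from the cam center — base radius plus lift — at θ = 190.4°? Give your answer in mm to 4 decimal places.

seg 1 [0°–44.4°] cycloidal, h=13: full span → s += 13 → s = 13.0000
seg 2 [44.4°–127.9°] dwell: s stays 13.0000
seg 3 [127.9°–360°] cycloidal, h=28: θ=190.4° here. β=62.5, B=232.1. 28·(0.2693 − sin(2π·0.2693)/(2π)) = 3.1162 → s = 16.1162
radial distance = base radius + s = 21 + 16.1162 = 37.1162

37.1162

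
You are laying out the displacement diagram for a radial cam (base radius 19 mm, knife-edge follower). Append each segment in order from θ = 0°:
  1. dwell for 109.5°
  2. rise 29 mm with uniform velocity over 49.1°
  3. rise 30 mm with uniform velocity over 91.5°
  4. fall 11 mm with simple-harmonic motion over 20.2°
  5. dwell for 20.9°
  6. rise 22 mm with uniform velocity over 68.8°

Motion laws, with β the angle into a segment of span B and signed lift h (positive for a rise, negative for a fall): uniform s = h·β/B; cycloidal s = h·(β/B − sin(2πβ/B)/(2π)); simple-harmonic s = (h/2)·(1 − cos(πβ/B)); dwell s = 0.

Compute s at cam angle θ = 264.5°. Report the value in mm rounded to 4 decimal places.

seg 1 [0°–109.5°] dwell: s stays 0.0000
seg 2 [109.5°–158.6°] uniform, h=29: full span → s += 29 → s = 29.0000
seg 3 [158.6°–250.1°] uniform, h=30: full span → s += 30 → s = 59.0000
seg 4 [250.1°–270.3°] simple-harmonic, h=-11: θ=264.5° here. β=14.4, B=20.2. -11/2·(1 − cos(π·0.7129)) = -8.9101 → s = 50.0899

50.0899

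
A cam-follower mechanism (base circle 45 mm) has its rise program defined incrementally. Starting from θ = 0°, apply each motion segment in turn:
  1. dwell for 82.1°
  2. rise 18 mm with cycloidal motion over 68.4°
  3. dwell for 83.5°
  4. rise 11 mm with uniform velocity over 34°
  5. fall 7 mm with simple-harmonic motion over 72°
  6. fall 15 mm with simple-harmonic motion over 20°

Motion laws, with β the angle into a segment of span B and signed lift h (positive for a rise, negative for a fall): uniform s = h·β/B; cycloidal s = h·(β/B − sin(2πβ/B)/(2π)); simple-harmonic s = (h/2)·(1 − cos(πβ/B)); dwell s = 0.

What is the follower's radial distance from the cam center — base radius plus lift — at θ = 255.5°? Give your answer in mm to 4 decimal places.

seg 1 [0°–82.1°] dwell: s stays 0.0000
seg 2 [82.1°–150.5°] cycloidal, h=18: full span → s += 18 → s = 18.0000
seg 3 [150.5°–234°] dwell: s stays 18.0000
seg 4 [234°–268°] uniform, h=11: θ=255.5° here. β=21.5, B=34. 11·21.5/34 = 6.9559 → s = 24.9559
radial distance = base radius + s = 45 + 24.9559 = 69.9559

69.9559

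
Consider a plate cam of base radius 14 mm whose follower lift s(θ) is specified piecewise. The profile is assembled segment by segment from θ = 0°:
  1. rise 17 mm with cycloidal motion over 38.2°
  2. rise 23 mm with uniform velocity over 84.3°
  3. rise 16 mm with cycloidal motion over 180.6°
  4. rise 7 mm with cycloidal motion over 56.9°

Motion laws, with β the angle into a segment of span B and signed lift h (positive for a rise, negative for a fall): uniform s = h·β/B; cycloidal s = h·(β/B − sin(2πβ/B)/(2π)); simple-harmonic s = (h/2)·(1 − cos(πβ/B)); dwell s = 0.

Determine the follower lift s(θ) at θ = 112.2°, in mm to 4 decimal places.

seg 1 [0°–38.2°] cycloidal, h=17: full span → s += 17 → s = 17.0000
seg 2 [38.2°–122.5°] uniform, h=23: θ=112.2° here. β=74, B=84.3. 23·74/84.3 = 20.1898 → s = 37.1898

37.1898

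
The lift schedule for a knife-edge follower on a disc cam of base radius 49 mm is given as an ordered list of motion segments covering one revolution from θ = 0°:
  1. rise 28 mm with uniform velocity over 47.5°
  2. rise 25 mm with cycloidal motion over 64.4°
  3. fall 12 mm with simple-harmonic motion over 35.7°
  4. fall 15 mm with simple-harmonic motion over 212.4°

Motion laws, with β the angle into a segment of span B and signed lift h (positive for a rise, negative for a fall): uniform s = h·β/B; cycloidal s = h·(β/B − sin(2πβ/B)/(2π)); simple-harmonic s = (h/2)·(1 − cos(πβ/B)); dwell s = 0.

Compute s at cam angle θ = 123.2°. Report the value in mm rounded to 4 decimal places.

seg 1 [0°–47.5°] uniform, h=28: full span → s += 28 → s = 28.0000
seg 2 [47.5°–111.9°] cycloidal, h=25: full span → s += 25 → s = 53.0000
seg 3 [111.9°–147.6°] simple-harmonic, h=-12: θ=123.2° here. β=11.3, B=35.7. -12/2·(1 − cos(π·0.3165)) = -2.7300 → s = 50.2700

50.2700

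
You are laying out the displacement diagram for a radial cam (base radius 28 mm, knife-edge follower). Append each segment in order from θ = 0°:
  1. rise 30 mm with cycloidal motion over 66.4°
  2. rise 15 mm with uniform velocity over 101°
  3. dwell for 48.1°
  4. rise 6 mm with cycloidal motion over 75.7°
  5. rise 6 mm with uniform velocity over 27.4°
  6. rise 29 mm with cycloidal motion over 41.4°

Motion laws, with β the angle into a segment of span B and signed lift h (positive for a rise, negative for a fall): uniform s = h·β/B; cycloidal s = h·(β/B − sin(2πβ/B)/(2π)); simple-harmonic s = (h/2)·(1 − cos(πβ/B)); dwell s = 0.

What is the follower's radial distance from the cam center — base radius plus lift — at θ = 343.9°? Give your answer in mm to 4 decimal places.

seg 1 [0°–66.4°] cycloidal, h=30: full span → s += 30 → s = 30.0000
seg 2 [66.4°–167.4°] uniform, h=15: full span → s += 15 → s = 45.0000
seg 3 [167.4°–215.5°] dwell: s stays 45.0000
seg 4 [215.5°–291.2°] cycloidal, h=6: full span → s += 6 → s = 51.0000
seg 5 [291.2°–318.6°] uniform, h=6: full span → s += 6 → s = 57.0000
seg 6 [318.6°–360°] cycloidal, h=29: θ=343.9° here. β=25.3, B=41.4. 29·(0.6111 − sin(2π·0.6111)/(2π)) = 20.6890 → s = 77.6890
radial distance = base radius + s = 28 + 77.6890 = 105.6890

105.6890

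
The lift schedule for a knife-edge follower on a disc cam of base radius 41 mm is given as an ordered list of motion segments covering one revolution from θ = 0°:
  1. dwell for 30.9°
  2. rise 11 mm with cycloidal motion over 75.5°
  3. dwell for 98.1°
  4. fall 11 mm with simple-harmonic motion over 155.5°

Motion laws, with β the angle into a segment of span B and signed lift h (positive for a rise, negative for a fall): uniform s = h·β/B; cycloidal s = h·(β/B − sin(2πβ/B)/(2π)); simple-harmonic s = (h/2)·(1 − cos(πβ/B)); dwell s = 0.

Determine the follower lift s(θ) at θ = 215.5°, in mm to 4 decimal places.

seg 1 [0°–30.9°] dwell: s stays 0.0000
seg 2 [30.9°–106.4°] cycloidal, h=11: full span → s += 11 → s = 11.0000
seg 3 [106.4°–204.5°] dwell: s stays 11.0000
seg 4 [204.5°–360°] simple-harmonic, h=-11: θ=215.5° here. β=11, B=155.5. -11/2·(1 − cos(π·0.0707)) = -0.1353 → s = 10.8647

10.8647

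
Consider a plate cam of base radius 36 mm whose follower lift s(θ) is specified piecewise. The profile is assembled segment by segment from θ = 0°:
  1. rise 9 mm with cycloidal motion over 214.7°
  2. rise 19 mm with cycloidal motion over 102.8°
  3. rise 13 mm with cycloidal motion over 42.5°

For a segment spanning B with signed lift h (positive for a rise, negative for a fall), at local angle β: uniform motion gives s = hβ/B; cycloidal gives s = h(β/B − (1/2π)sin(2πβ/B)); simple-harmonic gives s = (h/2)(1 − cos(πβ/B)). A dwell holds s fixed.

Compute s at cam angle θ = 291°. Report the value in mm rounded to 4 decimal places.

seg 1 [0°–214.7°] cycloidal, h=9: full span → s += 9 → s = 9.0000
seg 2 [214.7°–317.5°] cycloidal, h=19: θ=291° here. β=76.3, B=102.8. 19·(0.7422 − sin(2π·0.7422)/(2π)) = 17.1225 → s = 26.1225

26.1225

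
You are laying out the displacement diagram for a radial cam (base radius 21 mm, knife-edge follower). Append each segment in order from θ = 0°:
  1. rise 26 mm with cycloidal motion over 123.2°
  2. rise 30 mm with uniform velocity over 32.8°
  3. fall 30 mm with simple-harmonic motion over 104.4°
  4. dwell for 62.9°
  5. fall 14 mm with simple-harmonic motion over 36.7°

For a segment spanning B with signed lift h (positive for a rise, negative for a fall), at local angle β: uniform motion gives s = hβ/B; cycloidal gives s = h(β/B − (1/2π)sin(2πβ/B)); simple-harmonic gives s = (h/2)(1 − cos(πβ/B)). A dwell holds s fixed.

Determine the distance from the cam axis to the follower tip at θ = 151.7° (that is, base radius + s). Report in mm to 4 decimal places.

seg 1 [0°–123.2°] cycloidal, h=26: full span → s += 26 → s = 26.0000
seg 2 [123.2°–156°] uniform, h=30: θ=151.7° here. β=28.5, B=32.8. 30·28.5/32.8 = 26.0671 → s = 52.0671
radial distance = base radius + s = 21 + 52.0671 = 73.0671

73.0671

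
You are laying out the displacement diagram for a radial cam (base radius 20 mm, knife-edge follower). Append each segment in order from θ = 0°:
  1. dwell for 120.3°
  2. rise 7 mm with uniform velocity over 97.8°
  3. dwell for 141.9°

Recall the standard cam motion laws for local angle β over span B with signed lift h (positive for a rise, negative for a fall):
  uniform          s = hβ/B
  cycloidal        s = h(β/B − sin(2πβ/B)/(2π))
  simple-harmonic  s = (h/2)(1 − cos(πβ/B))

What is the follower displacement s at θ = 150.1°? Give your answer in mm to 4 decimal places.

seg 1 [0°–120.3°] dwell: s stays 0.0000
seg 2 [120.3°–218.1°] uniform, h=7: θ=150.1° here. β=29.8, B=97.8. 7·29.8/97.8 = 2.1329 → s = 2.1329

2.1329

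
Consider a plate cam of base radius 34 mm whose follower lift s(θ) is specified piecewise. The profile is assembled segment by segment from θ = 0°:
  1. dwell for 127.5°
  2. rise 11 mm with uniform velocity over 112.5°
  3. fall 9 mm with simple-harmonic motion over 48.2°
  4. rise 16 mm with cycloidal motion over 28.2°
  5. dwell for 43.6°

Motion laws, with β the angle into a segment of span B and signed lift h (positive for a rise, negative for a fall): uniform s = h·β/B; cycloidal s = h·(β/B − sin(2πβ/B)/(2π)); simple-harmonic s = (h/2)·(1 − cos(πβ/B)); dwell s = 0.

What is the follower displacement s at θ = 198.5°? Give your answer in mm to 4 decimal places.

seg 1 [0°–127.5°] dwell: s stays 0.0000
seg 2 [127.5°–240°] uniform, h=11: θ=198.5° here. β=71, B=112.5. 11·71/112.5 = 6.9422 → s = 6.9422

6.9422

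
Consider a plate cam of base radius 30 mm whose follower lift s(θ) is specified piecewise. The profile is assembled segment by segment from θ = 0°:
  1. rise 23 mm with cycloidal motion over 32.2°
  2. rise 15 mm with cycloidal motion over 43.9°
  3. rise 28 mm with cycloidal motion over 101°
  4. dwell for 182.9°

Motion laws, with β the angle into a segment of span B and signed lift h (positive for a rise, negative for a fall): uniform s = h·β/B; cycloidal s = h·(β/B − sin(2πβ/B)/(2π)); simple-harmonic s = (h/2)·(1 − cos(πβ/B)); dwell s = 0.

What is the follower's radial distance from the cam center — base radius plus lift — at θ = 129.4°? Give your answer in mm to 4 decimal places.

seg 1 [0°–32.2°] cycloidal, h=23: full span → s += 23 → s = 23.0000
seg 2 [32.2°–76.1°] cycloidal, h=15: full span → s += 15 → s = 38.0000
seg 3 [76.1°–177.1°] cycloidal, h=28: θ=129.4° here. β=53.3, B=101. 28·(0.5277 − sin(2π·0.5277)/(2π)) = 15.5486 → s = 53.5486
radial distance = base radius + s = 30 + 53.5486 = 83.5486

83.5486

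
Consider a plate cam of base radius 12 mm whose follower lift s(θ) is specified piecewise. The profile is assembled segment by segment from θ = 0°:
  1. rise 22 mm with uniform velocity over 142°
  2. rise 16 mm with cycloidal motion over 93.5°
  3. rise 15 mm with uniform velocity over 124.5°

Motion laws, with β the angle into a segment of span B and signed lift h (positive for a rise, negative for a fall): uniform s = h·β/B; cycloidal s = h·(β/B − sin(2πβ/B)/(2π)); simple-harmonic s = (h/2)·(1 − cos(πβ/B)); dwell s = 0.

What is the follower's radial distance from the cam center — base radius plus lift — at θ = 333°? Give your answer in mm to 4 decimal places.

seg 1 [0°–142°] uniform, h=22: full span → s += 22 → s = 22.0000
seg 2 [142°–235.5°] cycloidal, h=16: full span → s += 16 → s = 38.0000
seg 3 [235.5°–360°] uniform, h=15: θ=333° here. β=97.5, B=124.5. 15·97.5/124.5 = 11.7470 → s = 49.7470
radial distance = base radius + s = 12 + 49.7470 = 61.7470

61.7470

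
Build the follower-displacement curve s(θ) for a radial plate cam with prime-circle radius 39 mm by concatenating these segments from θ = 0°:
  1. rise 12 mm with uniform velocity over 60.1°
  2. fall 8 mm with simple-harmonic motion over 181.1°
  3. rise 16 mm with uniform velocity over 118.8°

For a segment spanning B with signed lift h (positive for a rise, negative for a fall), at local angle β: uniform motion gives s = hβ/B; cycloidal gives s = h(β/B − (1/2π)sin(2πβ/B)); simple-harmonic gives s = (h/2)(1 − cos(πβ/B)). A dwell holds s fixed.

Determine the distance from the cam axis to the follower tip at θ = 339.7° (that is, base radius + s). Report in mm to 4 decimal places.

seg 1 [0°–60.1°] uniform, h=12: full span → s += 12 → s = 12.0000
seg 2 [60.1°–241.2°] simple-harmonic, h=-8: full span → s += -8 → s = 4.0000
seg 3 [241.2°–360°] uniform, h=16: θ=339.7° here. β=98.5, B=118.8. 16·98.5/118.8 = 13.2660 → s = 17.2660
radial distance = base radius + s = 39 + 17.2660 = 56.2660

56.2660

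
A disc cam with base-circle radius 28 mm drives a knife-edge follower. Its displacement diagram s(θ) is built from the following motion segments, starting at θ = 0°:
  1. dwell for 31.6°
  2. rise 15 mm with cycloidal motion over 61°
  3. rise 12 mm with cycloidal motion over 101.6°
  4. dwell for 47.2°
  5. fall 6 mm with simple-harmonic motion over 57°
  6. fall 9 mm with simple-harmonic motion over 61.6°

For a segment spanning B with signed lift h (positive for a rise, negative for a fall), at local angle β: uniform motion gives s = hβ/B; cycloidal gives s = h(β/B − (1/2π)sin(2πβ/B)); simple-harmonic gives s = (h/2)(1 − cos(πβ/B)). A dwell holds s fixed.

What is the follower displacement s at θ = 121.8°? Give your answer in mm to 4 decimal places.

seg 1 [0°–31.6°] dwell: s stays 0.0000
seg 2 [31.6°–92.6°] cycloidal, h=15: full span → s += 15 → s = 15.0000
seg 3 [92.6°–194.2°] cycloidal, h=12: θ=121.8° here. β=29.2, B=101.6. 12·(0.2874 − sin(2π·0.2874)/(2π)) = 1.5915 → s = 16.5915

16.5915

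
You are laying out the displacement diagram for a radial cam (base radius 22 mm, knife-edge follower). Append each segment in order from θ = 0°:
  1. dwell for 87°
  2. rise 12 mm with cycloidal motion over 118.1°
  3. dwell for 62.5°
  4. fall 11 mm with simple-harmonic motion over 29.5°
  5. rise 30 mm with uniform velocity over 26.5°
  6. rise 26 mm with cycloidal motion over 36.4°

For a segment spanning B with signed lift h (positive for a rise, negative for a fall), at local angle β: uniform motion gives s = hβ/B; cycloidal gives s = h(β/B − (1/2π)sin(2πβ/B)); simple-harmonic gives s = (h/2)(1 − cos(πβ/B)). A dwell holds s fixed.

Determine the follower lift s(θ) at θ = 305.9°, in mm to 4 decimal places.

seg 1 [0°–87°] dwell: s stays 0.0000
seg 2 [87°–205.1°] cycloidal, h=12: full span → s += 12 → s = 12.0000
seg 3 [205.1°–267.6°] dwell: s stays 12.0000
seg 4 [267.6°–297.1°] simple-harmonic, h=-11: full span → s += -11 → s = 1.0000
seg 5 [297.1°–323.6°] uniform, h=30: θ=305.9° here. β=8.8, B=26.5. 30·8.8/26.5 = 9.9623 → s = 10.9623

10.9623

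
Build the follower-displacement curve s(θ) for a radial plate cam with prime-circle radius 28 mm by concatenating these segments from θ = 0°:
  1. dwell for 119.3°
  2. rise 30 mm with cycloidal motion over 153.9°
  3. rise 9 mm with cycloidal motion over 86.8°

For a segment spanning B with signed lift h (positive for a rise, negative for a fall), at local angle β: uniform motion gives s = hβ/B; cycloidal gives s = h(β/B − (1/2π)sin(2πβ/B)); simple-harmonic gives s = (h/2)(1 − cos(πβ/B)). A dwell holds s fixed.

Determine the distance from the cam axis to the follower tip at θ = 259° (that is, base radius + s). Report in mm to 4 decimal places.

seg 1 [0°–119.3°] dwell: s stays 0.0000
seg 2 [119.3°–273.2°] cycloidal, h=30: θ=259° here. β=139.7, B=153.9. 30·(0.9077 − sin(2π·0.9077)/(2π)) = 29.8475 → s = 29.8475
radial distance = base radius + s = 28 + 29.8475 = 57.8475

57.8475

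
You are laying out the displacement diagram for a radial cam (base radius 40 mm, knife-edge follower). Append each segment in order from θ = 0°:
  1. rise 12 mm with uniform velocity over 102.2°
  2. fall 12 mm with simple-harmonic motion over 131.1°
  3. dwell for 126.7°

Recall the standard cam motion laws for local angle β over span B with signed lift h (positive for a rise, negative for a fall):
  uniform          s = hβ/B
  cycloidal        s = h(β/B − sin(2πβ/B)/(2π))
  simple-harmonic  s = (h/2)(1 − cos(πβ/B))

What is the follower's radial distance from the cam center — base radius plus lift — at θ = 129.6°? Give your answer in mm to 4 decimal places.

seg 1 [0°–102.2°] uniform, h=12: full span → s += 12 → s = 12.0000
seg 2 [102.2°–233.3°] simple-harmonic, h=-12: θ=129.6° here. β=27.4, B=131.1. -12/2·(1 − cos(π·0.2090)) = -1.2475 → s = 10.7525
radial distance = base radius + s = 40 + 10.7525 = 50.7525

50.7525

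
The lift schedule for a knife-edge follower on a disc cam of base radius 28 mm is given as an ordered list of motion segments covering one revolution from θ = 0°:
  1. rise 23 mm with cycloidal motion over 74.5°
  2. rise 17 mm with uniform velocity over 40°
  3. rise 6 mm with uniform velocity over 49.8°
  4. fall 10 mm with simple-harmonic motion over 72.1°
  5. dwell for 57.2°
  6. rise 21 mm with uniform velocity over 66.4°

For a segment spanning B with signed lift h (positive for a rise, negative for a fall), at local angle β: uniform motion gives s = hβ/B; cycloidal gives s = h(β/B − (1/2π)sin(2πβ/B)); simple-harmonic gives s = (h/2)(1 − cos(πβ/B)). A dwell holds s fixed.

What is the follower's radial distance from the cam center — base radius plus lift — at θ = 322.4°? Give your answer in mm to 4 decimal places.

seg 1 [0°–74.5°] cycloidal, h=23: full span → s += 23 → s = 23.0000
seg 2 [74.5°–114.5°] uniform, h=17: full span → s += 17 → s = 40.0000
seg 3 [114.5°–164.3°] uniform, h=6: full span → s += 6 → s = 46.0000
seg 4 [164.3°–236.4°] simple-harmonic, h=-10: full span → s += -10 → s = 36.0000
seg 5 [236.4°–293.6°] dwell: s stays 36.0000
seg 6 [293.6°–360°] uniform, h=21: θ=322.4° here. β=28.8, B=66.4. 21·28.8/66.4 = 9.1084 → s = 45.1084
radial distance = base radius + s = 28 + 45.1084 = 73.1084

73.1084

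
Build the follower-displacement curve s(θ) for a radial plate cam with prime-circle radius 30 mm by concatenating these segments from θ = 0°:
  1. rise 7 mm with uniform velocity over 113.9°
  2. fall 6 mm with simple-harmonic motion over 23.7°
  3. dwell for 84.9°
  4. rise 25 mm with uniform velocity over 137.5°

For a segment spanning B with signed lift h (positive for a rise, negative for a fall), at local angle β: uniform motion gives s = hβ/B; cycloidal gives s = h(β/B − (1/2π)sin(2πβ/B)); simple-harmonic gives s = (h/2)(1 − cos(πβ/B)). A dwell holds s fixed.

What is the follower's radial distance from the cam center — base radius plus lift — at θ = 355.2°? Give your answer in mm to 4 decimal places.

seg 1 [0°–113.9°] uniform, h=7: full span → s += 7 → s = 7.0000
seg 2 [113.9°–137.6°] simple-harmonic, h=-6: full span → s += -6 → s = 1.0000
seg 3 [137.6°–222.5°] dwell: s stays 1.0000
seg 4 [222.5°–360°] uniform, h=25: θ=355.2° here. β=132.7, B=137.5. 25·132.7/137.5 = 24.1273 → s = 25.1273
radial distance = base radius + s = 30 + 25.1273 = 55.1273

55.1273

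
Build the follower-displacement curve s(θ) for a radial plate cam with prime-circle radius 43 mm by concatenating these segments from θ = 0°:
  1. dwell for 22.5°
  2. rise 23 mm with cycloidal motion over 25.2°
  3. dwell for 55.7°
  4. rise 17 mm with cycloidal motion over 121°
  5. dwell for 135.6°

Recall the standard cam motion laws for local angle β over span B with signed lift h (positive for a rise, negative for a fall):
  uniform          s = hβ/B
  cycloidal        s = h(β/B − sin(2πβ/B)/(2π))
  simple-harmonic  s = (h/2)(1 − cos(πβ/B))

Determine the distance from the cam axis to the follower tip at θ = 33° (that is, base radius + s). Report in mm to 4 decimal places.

seg 1 [0°–22.5°] dwell: s stays 0.0000
seg 2 [22.5°–47.7°] cycloidal, h=23: θ=33° here. β=10.5, B=25.2. 23·(0.4167 − sin(2π·0.4167)/(2π)) = 7.7531 → s = 7.7531
radial distance = base radius + s = 43 + 7.7531 = 50.7531

50.7531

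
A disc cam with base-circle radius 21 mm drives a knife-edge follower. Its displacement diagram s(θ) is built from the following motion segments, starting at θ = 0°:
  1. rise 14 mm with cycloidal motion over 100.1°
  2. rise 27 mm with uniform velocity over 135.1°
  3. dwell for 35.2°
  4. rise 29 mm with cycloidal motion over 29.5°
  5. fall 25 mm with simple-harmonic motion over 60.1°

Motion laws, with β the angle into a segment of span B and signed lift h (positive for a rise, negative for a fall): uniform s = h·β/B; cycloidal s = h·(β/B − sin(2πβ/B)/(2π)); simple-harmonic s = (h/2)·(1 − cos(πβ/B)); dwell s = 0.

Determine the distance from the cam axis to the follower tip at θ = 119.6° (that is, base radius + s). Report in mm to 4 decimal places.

seg 1 [0°–100.1°] cycloidal, h=14: full span → s += 14 → s = 14.0000
seg 2 [100.1°–235.2°] uniform, h=27: θ=119.6° here. β=19.5, B=135.1. 27·19.5/135.1 = 3.8971 → s = 17.8971
radial distance = base radius + s = 21 + 17.8971 = 38.8971

38.8971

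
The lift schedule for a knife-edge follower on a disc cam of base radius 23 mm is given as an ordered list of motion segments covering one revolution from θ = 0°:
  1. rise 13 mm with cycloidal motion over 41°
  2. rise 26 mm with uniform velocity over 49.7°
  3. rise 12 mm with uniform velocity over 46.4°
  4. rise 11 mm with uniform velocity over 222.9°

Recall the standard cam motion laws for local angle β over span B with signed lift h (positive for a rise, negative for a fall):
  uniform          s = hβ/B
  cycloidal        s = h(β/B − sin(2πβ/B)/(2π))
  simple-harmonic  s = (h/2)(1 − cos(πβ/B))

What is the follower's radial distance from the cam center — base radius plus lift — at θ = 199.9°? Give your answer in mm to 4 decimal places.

seg 1 [0°–41°] cycloidal, h=13: full span → s += 13 → s = 13.0000
seg 2 [41°–90.7°] uniform, h=26: full span → s += 26 → s = 39.0000
seg 3 [90.7°–137.1°] uniform, h=12: full span → s += 12 → s = 51.0000
seg 4 [137.1°–360°] uniform, h=11: θ=199.9° here. β=62.8, B=222.9. 11·62.8/222.9 = 3.0991 → s = 54.0991
radial distance = base radius + s = 23 + 54.0991 = 77.0991

77.0991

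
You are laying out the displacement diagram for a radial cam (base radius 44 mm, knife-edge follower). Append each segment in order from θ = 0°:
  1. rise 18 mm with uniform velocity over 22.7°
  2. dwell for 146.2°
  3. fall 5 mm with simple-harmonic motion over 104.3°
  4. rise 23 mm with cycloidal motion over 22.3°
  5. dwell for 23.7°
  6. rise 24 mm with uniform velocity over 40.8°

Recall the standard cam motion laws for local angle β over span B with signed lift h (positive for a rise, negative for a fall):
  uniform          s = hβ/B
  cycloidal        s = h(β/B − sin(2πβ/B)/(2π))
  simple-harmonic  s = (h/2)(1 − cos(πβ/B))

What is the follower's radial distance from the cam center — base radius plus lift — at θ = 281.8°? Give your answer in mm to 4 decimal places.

seg 1 [0°–22.7°] uniform, h=18: full span → s += 18 → s = 18.0000
seg 2 [22.7°–168.9°] dwell: s stays 18.0000
seg 3 [168.9°–273.2°] simple-harmonic, h=-5: full span → s += -5 → s = 13.0000
seg 4 [273.2°–295.5°] cycloidal, h=23: θ=281.8° here. β=8.6, B=22.3. 23·(0.3857 − sin(2π·0.3857)/(2π)) = 6.4604 → s = 19.4604
radial distance = base radius + s = 44 + 19.4604 = 63.4604

63.4604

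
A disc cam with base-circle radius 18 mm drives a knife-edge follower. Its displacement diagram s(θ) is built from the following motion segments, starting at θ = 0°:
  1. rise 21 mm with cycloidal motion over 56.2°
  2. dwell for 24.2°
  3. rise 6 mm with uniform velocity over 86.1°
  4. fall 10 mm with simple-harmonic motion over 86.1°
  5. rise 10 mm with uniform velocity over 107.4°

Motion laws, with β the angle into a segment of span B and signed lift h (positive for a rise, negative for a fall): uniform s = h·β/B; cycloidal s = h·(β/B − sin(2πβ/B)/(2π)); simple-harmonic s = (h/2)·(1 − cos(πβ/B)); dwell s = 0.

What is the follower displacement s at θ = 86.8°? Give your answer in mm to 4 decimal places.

seg 1 [0°–56.2°] cycloidal, h=21: full span → s += 21 → s = 21.0000
seg 2 [56.2°–80.4°] dwell: s stays 21.0000
seg 3 [80.4°–166.5°] uniform, h=6: θ=86.8° here. β=6.4, B=86.1. 6·6.4/86.1 = 0.4460 → s = 21.4460

21.4460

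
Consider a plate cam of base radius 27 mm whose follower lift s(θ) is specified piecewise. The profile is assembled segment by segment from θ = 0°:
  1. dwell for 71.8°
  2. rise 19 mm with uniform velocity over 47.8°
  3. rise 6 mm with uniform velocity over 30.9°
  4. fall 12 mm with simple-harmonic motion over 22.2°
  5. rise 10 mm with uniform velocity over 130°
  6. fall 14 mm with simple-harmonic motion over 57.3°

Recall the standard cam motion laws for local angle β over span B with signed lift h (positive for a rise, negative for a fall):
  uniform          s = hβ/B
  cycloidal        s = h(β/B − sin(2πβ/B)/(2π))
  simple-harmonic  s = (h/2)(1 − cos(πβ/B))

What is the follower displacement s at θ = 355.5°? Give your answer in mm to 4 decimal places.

seg 1 [0°–71.8°] dwell: s stays 0.0000
seg 2 [71.8°–119.6°] uniform, h=19: full span → s += 19 → s = 19.0000
seg 3 [119.6°–150.5°] uniform, h=6: full span → s += 6 → s = 25.0000
seg 4 [150.5°–172.7°] simple-harmonic, h=-12: full span → s += -12 → s = 13.0000
seg 5 [172.7°–302.7°] uniform, h=10: full span → s += 10 → s = 23.0000
seg 6 [302.7°–360°] simple-harmonic, h=-14: θ=355.5° here. β=52.8, B=57.3. -14/2·(1 − cos(π·0.9215)) = -13.7880 → s = 9.2120

9.2120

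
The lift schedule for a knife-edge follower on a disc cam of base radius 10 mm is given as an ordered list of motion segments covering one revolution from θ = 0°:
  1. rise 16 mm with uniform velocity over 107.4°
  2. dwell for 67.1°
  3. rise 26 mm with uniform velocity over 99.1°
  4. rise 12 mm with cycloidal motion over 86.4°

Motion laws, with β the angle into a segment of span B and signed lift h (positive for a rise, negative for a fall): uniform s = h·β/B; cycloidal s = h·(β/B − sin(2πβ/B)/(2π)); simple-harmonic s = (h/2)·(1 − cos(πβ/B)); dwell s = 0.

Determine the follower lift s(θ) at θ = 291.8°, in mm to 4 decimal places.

seg 1 [0°–107.4°] uniform, h=16: full span → s += 16 → s = 16.0000
seg 2 [107.4°–174.5°] dwell: s stays 16.0000
seg 3 [174.5°–273.6°] uniform, h=26: full span → s += 26 → s = 42.0000
seg 4 [273.6°–360°] cycloidal, h=12: θ=291.8° here. β=18.2, B=86.4. 12·(0.2106 − sin(2π·0.2106)/(2π)) = 0.6760 → s = 42.6760

42.6760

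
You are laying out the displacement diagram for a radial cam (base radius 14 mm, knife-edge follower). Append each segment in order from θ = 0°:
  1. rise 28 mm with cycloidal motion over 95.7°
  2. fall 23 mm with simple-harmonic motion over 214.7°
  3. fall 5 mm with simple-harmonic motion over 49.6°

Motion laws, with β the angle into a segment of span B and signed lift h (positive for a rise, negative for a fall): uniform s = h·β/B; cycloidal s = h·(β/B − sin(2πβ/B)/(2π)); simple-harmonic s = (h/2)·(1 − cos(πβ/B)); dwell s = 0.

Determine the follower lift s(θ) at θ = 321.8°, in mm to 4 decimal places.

seg 1 [0°–95.7°] cycloidal, h=28: full span → s += 28 → s = 28.0000
seg 2 [95.7°–310.4°] simple-harmonic, h=-23: full span → s += -23 → s = 5.0000
seg 3 [310.4°–360°] simple-harmonic, h=-5: θ=321.8° here. β=11.4, B=49.6. -5/2·(1 − cos(π·0.2298)) = -0.6239 → s = 4.3761

4.3761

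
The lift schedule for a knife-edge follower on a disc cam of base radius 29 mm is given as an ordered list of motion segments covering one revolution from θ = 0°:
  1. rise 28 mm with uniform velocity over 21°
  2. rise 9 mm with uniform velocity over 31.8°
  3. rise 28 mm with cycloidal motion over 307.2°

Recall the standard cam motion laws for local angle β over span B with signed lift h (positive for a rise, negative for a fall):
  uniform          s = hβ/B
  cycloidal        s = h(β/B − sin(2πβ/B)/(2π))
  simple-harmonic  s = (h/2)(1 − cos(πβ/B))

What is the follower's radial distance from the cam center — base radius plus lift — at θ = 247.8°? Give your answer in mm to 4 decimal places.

seg 1 [0°–21°] uniform, h=28: full span → s += 28 → s = 28.0000
seg 2 [21°–52.8°] uniform, h=9: full span → s += 9 → s = 37.0000
seg 3 [52.8°–360°] cycloidal, h=28: θ=247.8° here. β=195, B=307.2. 28·(0.6348 − sin(2π·0.6348)/(2π)) = 21.1118 → s = 58.1118
radial distance = base radius + s = 29 + 58.1118 = 87.1118

87.1118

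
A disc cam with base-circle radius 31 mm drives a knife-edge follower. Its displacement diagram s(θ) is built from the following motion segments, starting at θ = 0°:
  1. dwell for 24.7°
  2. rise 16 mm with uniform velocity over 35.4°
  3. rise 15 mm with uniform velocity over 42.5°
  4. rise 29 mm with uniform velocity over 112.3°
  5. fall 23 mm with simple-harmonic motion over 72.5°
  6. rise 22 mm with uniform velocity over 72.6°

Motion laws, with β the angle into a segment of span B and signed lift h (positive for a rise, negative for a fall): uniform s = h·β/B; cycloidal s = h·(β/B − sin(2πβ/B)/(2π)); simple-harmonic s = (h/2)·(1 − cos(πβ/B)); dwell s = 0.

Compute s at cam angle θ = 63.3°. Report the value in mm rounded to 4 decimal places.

seg 1 [0°–24.7°] dwell: s stays 0.0000
seg 2 [24.7°–60.1°] uniform, h=16: full span → s += 16 → s = 16.0000
seg 3 [60.1°–102.6°] uniform, h=15: θ=63.3° here. β=3.2, B=42.5. 15·3.2/42.5 = 1.1294 → s = 17.1294

17.1294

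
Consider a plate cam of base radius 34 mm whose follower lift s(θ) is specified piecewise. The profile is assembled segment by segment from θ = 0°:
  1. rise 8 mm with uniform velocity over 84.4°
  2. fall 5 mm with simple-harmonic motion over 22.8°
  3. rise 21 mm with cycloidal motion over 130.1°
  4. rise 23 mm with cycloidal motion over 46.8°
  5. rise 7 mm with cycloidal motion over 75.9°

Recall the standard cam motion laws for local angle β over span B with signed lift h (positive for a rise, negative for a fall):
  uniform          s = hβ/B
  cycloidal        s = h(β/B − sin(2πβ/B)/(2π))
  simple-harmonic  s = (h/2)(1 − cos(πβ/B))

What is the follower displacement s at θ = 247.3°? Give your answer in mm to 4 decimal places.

seg 1 [0°–84.4°] uniform, h=8: full span → s += 8 → s = 8.0000
seg 2 [84.4°–107.2°] simple-harmonic, h=-5: full span → s += -5 → s = 3.0000
seg 3 [107.2°–237.3°] cycloidal, h=21: full span → s += 21 → s = 24.0000
seg 4 [237.3°–284.1°] cycloidal, h=23: θ=247.3° here. β=10, B=46.8. 23·(0.2137 − sin(2π·0.2137)/(2π)) = 1.3489 → s = 25.3489

25.3489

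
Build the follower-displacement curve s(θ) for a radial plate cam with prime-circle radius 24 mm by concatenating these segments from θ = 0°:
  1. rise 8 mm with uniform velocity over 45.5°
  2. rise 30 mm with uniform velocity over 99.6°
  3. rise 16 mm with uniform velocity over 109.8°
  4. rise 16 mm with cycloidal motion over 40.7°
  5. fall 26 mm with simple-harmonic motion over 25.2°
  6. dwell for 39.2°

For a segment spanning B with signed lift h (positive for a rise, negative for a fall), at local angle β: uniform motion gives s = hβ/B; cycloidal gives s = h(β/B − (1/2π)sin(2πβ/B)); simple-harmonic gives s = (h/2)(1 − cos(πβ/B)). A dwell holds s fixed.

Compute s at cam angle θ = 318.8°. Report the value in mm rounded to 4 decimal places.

seg 1 [0°–45.5°] uniform, h=8: full span → s += 8 → s = 8.0000
seg 2 [45.5°–145.1°] uniform, h=30: full span → s += 30 → s = 38.0000
seg 3 [145.1°–254.9°] uniform, h=16: full span → s += 16 → s = 54.0000
seg 4 [254.9°–295.6°] cycloidal, h=16: full span → s += 16 → s = 70.0000
seg 5 [295.6°–320.8°] simple-harmonic, h=-26: θ=318.8° here. β=23.2, B=25.2. -26/2·(1 − cos(π·0.9206)) = -25.5980 → s = 44.4020

44.4020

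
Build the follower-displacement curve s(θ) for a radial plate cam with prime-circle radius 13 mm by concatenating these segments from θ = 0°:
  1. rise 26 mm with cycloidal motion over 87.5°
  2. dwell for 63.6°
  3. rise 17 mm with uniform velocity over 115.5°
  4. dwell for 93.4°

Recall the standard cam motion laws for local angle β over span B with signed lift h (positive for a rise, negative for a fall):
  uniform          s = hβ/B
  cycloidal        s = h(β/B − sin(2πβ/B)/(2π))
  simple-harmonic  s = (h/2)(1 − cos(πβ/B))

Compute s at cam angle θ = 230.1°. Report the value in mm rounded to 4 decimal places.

seg 1 [0°–87.5°] cycloidal, h=26: full span → s += 26 → s = 26.0000
seg 2 [87.5°–151.1°] dwell: s stays 26.0000
seg 3 [151.1°–266.6°] uniform, h=17: θ=230.1° here. β=79, B=115.5. 17·79/115.5 = 11.6277 → s = 37.6277

37.6277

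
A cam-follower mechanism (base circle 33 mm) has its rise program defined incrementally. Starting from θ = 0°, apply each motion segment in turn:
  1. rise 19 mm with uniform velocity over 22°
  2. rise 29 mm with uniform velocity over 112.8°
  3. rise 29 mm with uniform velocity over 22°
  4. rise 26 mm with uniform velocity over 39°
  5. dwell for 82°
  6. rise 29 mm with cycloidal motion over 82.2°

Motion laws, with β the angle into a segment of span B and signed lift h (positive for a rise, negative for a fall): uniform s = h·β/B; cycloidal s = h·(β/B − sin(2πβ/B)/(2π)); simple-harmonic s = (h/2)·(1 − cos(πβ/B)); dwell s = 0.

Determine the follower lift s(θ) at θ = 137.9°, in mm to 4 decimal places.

seg 1 [0°–22°] uniform, h=19: full span → s += 19 → s = 19.0000
seg 2 [22°–134.8°] uniform, h=29: full span → s += 29 → s = 48.0000
seg 3 [134.8°–156.8°] uniform, h=29: θ=137.9° here. β=3.1, B=22. 29·3.1/22 = 4.0864 → s = 52.0864

52.0864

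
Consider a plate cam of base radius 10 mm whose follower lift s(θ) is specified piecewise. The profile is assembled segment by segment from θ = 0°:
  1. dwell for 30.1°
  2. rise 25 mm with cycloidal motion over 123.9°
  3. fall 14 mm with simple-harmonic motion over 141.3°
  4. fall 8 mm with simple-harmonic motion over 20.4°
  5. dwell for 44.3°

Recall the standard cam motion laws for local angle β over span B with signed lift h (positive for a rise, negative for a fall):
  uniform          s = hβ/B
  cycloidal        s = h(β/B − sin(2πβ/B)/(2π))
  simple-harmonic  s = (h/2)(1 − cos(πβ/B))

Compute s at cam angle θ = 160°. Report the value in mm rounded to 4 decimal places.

seg 1 [0°–30.1°] dwell: s stays 0.0000
seg 2 [30.1°–154°] cycloidal, h=25: full span → s += 25 → s = 25.0000
seg 3 [154°–295.3°] simple-harmonic, h=-14: θ=160° here. β=6, B=141.3. -14/2·(1 − cos(π·0.0425)) = -0.0622 → s = 24.9378

24.9378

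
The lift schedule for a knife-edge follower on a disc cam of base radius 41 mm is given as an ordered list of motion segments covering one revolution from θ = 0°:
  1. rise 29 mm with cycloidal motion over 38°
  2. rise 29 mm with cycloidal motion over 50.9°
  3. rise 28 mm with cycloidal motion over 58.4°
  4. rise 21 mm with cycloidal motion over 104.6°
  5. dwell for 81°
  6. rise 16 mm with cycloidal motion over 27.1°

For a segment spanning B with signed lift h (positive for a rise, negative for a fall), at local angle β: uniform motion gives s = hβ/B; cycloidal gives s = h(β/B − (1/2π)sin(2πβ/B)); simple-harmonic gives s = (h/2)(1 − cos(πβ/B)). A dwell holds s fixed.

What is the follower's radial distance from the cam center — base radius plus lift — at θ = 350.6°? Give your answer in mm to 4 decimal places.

seg 1 [0°–38°] cycloidal, h=29: full span → s += 29 → s = 29.0000
seg 2 [38°–88.9°] cycloidal, h=29: full span → s += 29 → s = 58.0000
seg 3 [88.9°–147.3°] cycloidal, h=28: full span → s += 28 → s = 86.0000
seg 4 [147.3°–251.9°] cycloidal, h=21: full span → s += 21 → s = 107.0000
seg 5 [251.9°–332.9°] dwell: s stays 107.0000
seg 6 [332.9°–360°] cycloidal, h=16: θ=350.6° here. β=17.7, B=27.1. 16·(0.6531 − sin(2π·0.6531)/(2π)) = 12.5394 → s = 119.5394
radial distance = base radius + s = 41 + 119.5394 = 160.5394

160.5394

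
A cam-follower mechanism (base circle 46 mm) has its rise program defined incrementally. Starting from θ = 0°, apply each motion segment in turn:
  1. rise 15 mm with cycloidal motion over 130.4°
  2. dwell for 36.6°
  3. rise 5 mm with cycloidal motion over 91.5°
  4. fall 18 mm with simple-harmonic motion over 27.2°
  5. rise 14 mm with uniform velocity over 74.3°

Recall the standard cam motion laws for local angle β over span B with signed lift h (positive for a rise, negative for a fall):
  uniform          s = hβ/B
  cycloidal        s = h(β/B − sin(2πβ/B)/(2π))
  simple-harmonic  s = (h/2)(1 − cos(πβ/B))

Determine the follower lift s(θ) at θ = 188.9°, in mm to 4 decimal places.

seg 1 [0°–130.4°] cycloidal, h=15: full span → s += 15 → s = 15.0000
seg 2 [130.4°–167°] dwell: s stays 15.0000
seg 3 [167°–258.5°] cycloidal, h=5: θ=188.9° here. β=21.9, B=91.5. 5·(0.2393 − sin(2π·0.2393)/(2π)) = 0.4027 → s = 15.4027

15.4027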